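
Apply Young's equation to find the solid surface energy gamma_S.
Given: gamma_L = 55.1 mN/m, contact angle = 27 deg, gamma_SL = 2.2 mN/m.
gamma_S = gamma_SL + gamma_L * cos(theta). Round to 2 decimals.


theta_rad = 27 * pi/180 = 0.471239
gamma_S = 2.2 + 55.1 * cos(0.471239)
= 51.29 mN/m

51.29


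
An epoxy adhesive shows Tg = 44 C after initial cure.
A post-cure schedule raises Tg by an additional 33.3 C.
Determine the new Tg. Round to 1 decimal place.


New Tg = 44 + 33.3
= 77.3 C

77.3


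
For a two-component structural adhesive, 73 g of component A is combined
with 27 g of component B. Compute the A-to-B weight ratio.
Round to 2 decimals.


Weight ratio A:B = 73 / 27
= 2.70

2.70


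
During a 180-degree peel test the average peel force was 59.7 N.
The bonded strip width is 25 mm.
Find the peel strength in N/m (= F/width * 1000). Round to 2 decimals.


Peel strength = F/width * 1000
= 59.7 / 25 * 1000
= 2388.00 N/m

2388.00


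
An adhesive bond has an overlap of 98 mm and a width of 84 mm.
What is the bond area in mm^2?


Bond area = overlap * width
= 98 * 84
= 8232 mm^2

8232


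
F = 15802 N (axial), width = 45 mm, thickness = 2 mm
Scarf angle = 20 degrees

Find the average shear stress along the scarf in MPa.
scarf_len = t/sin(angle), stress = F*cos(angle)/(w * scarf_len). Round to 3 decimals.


scarf_len = 2/sin(20 deg) = 5.8476
cos(20 deg) = 0.939693
stress = 15802*0.939693/(45*5.8476) = 56.430 MPa

56.430


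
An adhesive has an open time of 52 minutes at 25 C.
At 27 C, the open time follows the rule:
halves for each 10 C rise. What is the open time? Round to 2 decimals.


Factor = 2^((27-25)/10) = 1.1487
Open time = 52 / 1.1487 = 45.27 min

45.27


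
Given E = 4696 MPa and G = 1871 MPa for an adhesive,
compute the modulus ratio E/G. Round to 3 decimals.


E/G ratio = 4696 / 1871 = 2.510

2.510


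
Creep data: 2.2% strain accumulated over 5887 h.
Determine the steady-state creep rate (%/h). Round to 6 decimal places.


Rate = 2.2 / 5887 = 0.000374 %/h

0.000374


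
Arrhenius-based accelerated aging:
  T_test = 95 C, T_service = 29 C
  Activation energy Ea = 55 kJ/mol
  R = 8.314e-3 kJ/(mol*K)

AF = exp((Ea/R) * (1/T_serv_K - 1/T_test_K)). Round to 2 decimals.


T_test_K = 368.15, T_serv_K = 302.15
AF = exp((55/8.314e-3) * (1/302.15 - 1/368.15))
= 50.66

50.66


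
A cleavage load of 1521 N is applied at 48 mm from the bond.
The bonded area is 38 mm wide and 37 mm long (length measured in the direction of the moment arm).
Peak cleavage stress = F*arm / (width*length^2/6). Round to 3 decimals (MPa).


Moment = 1521 * 48 = 73008 N*mm
Section modulus = 38 * 1369 / 6 = 52022 / 6 mm^3
Stress = 73008 / (52022 / 6) = 438048 / 52022
= 8.420 MPa

8.420


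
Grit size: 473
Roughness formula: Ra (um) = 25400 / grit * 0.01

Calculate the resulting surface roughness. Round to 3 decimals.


Ra = 25400 / 473 * 0.01
= 0.537 um

0.537


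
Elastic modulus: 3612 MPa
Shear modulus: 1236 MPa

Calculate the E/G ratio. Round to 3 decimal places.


E / G = 3612 / 1236 = 2.922

2.922


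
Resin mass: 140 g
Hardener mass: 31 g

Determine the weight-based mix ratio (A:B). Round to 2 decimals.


Ratio = 140 / 31 = 4.52

4.52


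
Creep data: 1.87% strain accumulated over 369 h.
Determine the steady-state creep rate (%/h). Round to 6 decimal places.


Rate = 1.87 / 369 = 0.005068 %/h

0.005068


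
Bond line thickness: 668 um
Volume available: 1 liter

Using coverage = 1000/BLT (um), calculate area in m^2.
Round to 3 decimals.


1 L = 1e6 mm^3, thickness = 668 um = 0.668 mm
Area = 1e6 / 0.668 mm^2 = (1e6 / 0.668) / 1e6 m^2 = 1000 / 668 m^2
= 1.497 m^2

1.497


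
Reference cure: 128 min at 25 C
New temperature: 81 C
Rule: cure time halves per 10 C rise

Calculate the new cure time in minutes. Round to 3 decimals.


factor = 2^((81-25)/10) = 48.5029
t_new = 128 / 48.5029 = 2.639 min

2.639


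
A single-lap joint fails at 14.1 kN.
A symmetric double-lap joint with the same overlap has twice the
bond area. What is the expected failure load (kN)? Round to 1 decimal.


Double-lap load = 2 * 14.1 = 28.2 kN

28.2


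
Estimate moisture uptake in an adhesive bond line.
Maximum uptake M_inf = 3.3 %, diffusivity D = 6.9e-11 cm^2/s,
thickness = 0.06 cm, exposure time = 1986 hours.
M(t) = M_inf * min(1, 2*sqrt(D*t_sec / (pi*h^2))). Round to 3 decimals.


Convert time: 1986 h = 7149600 s
ratio = min(1, 2*sqrt(6.9e-11*7149600/(pi*0.06^2)))
= 0.417705
M(t) = 3.3 * 0.417705 = 1.378%

1.378


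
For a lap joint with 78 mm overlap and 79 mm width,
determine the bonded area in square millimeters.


Area = 78 * 79 = 6162 mm^2

6162


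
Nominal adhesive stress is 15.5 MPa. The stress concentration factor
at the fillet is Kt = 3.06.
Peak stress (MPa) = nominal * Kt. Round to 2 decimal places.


Peak = 15.5 * 3.06 = 47.43 MPa

47.43


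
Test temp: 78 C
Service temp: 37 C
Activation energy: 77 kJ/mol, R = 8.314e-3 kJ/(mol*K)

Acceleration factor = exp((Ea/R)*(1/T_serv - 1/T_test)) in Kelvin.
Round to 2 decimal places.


AF = exp((77/0.008314)*(1/310.15 - 1/351.15))
= 32.67

32.67


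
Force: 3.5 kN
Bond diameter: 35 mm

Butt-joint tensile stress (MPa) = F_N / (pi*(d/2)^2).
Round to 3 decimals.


F_N = 3.5 * 1000 = 3500.0 N
A = pi*(17.5)^2 = 962.1128 mm^2
stress = 3500.0 / 962.1128 = 3.638 MPa

3.638


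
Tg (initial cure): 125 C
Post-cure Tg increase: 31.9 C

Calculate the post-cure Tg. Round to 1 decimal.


Post-cure Tg = 125 + 31.9 = 156.9 C

156.9


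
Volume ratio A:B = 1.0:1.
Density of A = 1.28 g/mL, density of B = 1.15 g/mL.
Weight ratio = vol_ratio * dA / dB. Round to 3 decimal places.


Wt ratio = 1.0 * 1.28 / 1.15
= 1.113

1.113


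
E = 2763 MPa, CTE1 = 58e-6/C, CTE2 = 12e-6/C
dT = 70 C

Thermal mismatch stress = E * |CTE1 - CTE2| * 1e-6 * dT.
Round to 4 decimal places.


= 2763 * 46e-6 * 70
= 8.8969 MPa

8.8969


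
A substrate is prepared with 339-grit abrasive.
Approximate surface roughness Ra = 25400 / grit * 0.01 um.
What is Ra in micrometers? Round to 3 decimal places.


Ra = 25400 / 339 * 0.01 = 0.749 um

0.749


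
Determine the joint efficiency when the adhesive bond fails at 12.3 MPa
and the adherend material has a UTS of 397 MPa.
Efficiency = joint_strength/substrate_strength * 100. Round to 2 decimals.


Joint efficiency = 12.3 / 397 * 100
= 3.10%

3.10


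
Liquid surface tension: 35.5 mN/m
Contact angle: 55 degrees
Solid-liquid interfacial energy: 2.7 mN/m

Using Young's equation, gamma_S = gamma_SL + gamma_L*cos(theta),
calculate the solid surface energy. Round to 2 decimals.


gamma_S = 2.7 + 35.5 * cos(55)
= 23.06 mN/m

23.06


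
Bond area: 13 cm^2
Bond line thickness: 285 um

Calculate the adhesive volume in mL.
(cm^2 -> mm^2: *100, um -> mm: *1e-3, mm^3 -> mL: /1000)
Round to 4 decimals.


V = 13*100 * 285*1e-3 / 1000
= 0.3705 mL

0.3705


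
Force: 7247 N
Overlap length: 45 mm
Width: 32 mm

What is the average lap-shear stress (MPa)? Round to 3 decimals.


Average shear stress = F / (overlap * width)
= 7247 / (45 * 32)
= 5.033 MPa

5.033


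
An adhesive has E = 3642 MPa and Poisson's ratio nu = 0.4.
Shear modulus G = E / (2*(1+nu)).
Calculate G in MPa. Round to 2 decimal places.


G = 3642 / (2*(1+0.4))
= 3642 / 2.80
= 1300.71 MPa

1300.71


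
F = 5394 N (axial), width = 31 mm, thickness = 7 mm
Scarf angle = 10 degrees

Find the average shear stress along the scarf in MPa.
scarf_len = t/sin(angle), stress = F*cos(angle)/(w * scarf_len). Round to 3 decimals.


scarf_len = 7/sin(10 deg) = 40.3114
cos(10 deg) = 0.984808
stress = 5394*0.984808/(31*40.3114) = 4.251 MPa

4.251


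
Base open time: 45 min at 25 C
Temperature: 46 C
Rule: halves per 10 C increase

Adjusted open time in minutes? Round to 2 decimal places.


Acceleration = 2^((46-25)/10) = 4.2871
Open time = 45 / 4.2871 = 10.50 min

10.50


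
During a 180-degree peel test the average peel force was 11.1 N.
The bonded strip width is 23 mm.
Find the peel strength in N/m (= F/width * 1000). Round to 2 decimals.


Peel strength = F/width * 1000
= 11.1 / 23 * 1000
= 482.61 N/m

482.61


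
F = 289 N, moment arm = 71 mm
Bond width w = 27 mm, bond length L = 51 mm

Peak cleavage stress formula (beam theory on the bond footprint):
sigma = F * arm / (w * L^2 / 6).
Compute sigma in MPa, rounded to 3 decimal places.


sigma = (289 * 71) / (27 * 2601 / 6)
= 20519 * 6 / 70227
= 123114 / 70227
= 1.753 MPa

1.753


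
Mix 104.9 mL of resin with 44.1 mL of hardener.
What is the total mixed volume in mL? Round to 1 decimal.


Total = 104.9 + 44.1 = 149.0 mL

149.0


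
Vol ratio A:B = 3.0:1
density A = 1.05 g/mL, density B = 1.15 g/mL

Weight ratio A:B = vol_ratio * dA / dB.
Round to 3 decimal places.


Weight ratio = 3.0 * 1.05 / 1.15
= 2.739

2.739


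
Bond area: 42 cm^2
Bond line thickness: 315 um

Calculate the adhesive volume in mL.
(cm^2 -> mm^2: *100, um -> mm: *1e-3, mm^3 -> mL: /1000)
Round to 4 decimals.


V = 42*100 * 315*1e-3 / 1000
= 1.3230 mL

1.3230


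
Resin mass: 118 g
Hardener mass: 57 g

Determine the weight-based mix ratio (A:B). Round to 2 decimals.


Ratio = 118 / 57 = 2.07

2.07


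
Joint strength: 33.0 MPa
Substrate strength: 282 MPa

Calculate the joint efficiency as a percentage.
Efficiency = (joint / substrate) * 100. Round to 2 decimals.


Efficiency = (33.0 / 282) * 100 = 11.70%

11.70


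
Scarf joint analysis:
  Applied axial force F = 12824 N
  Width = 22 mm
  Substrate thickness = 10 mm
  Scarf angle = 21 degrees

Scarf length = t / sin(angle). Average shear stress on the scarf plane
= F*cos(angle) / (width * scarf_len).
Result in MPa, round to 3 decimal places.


Scarf length = 10 / sin(21 deg) = 27.9043 mm
cos(21 deg) = 0.933580
Shear = 12824 * 0.933580 / (22 * 27.9043)
= 19.502 MPa

19.502


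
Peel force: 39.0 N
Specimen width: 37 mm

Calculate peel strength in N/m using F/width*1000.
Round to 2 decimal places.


Peel strength = 39.0 / 37 * 1000 = 1054.05 N/m

1054.05


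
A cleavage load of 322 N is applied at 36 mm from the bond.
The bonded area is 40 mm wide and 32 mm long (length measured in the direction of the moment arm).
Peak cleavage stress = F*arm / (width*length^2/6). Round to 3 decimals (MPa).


Moment = 322 * 36 = 11592 N*mm
Section modulus = 40 * 1024 / 6 = 40960 / 6 mm^3
Stress = 11592 / (40960 / 6) = 69552 / 40960
= 1.698 MPa

1.698


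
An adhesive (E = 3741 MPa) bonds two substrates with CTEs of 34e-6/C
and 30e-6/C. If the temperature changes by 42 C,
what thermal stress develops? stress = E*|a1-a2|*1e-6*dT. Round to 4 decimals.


Stress = 3741 * |34 - 30| * 1e-6 * 42
= 0.6285 MPa

0.6285


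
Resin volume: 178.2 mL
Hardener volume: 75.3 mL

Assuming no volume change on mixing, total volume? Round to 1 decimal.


V_total = 178.2 + 75.3 = 253.5 mL

253.5


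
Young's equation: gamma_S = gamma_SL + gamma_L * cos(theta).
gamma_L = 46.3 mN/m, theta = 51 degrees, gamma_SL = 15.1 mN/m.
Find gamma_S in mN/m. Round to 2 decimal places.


cos(51 deg) = 0.629320
gamma_S = 15.1 + 46.3 * 0.629320
= 44.24 mN/m

44.24


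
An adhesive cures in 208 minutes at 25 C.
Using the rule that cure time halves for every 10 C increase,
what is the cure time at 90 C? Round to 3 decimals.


Factor = 2^((90 - 25) / 10) = 90.5097
Cure time = 208 / 90.5097
= 2.298 minutes

2.298


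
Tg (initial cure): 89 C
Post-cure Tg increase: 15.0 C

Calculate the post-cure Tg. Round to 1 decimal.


Post-cure Tg = 89 + 15.0 = 104.0 C

104.0


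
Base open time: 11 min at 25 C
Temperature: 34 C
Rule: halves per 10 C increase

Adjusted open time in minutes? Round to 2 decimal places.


Acceleration = 2^((34-25)/10) = 1.8661
Open time = 11 / 1.8661 = 5.89 min

5.89


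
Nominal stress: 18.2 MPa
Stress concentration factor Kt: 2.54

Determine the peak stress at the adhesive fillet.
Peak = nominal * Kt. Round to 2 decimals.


Peak stress = 18.2 * 2.54
= 46.23 MPa

46.23


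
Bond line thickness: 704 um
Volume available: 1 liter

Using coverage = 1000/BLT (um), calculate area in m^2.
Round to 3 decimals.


1 L = 1e6 mm^3, thickness = 704 um = 0.704 mm
Area = 1e6 / 0.704 mm^2 = (1e6 / 0.704) / 1e6 m^2 = 1000 / 704 m^2
= 1.420 m^2

1.420


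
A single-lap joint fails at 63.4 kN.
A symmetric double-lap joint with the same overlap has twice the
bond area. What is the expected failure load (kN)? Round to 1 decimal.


Double-lap load = 2 * 63.4 = 126.8 kN

126.8


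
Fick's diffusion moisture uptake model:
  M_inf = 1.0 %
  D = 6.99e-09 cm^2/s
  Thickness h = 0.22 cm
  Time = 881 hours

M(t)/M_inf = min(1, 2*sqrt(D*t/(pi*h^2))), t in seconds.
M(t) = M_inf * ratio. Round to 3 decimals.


t_sec = 881 * 3600 = 3171600
ratio = 2*sqrt(6.99e-09*3171600/(pi*0.22^2))
= min(1, 0.763678)
= 0.763678
M(t) = 1.0 * 0.763678 = 0.764 %

0.764


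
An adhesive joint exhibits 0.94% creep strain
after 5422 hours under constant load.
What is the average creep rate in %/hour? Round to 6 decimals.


Creep rate = strain / time
= 0.94 / 5422
= 0.000173 %/h

0.000173


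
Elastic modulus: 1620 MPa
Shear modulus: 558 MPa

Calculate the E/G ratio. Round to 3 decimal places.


E / G = 1620 / 558 = 2.903

2.903


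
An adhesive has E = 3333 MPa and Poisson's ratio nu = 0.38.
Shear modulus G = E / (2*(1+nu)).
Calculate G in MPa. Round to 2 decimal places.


G = 3333 / (2*(1+0.38))
= 3333 / 2.76
= 1207.61 MPa

1207.61


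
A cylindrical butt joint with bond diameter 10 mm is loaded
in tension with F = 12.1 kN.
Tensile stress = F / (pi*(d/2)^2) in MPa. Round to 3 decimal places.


Area = pi * (10/2)^2 = 78.5398 mm^2
Stress = 12.1*1000 / 78.5398
= 154.062 MPa

154.062


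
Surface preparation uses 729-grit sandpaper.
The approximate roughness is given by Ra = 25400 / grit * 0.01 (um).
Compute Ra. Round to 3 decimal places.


Ra = 25400 / 729 * 0.01
= 254 / 729
= 0.348 um

0.348


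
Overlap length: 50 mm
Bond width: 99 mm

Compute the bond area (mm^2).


Bond area = 50 * 99 = 4950 mm^2

4950


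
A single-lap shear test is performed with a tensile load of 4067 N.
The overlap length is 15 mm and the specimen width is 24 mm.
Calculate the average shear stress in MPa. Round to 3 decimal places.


Shear stress = F / (overlap * width)
= 4067 / (15 * 24)
= 4067 / 360
= 11.297 MPa

11.297


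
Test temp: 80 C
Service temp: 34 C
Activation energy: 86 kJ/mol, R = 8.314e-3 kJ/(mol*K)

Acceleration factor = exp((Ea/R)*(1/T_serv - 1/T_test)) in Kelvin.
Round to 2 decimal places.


AF = exp((86/0.008314)*(1/307.15 - 1/353.15))
= 80.37

80.37


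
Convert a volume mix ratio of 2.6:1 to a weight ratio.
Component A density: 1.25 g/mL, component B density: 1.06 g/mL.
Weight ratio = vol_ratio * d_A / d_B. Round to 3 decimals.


= 2.6 * 1.25 / 1.06 = 3.066

3.066


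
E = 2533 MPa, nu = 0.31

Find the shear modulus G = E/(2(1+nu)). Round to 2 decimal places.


G = 2533 / (2 * 1.31)
= 966.79 MPa

966.79


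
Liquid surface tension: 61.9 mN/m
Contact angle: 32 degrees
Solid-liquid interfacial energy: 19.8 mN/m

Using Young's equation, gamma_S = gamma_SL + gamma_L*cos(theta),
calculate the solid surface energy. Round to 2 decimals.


gamma_S = 19.8 + 61.9 * cos(32)
= 72.29 mN/m

72.29


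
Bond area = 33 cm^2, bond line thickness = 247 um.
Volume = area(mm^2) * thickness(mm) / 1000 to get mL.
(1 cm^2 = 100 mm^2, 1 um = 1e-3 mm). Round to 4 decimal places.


area_mm2 = 33 * 100 = 3300
blt_mm = 247 * 1e-3 = 0.247
vol_mm3 = 3300 * 0.247 = 815.1
vol_mL = 815.1 / 1000 = 0.8151 mL

0.8151


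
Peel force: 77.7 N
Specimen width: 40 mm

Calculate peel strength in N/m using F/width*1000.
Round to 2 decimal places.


Peel strength = 77.7 / 40 * 1000 = 1942.50 N/m

1942.50


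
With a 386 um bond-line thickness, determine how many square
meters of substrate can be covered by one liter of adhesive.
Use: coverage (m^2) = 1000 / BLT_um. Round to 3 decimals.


Coverage = 1000 / 386 = 2.591 m^2

2.591


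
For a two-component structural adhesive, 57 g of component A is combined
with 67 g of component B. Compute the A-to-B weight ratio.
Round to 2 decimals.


Weight ratio A:B = 57 / 67
= 0.85

0.85


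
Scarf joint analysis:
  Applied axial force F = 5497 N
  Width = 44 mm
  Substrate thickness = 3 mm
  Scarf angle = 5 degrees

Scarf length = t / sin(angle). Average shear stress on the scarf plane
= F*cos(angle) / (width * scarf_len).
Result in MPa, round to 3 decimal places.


Scarf length = 3 / sin(5 deg) = 34.4211 mm
cos(5 deg) = 0.996195
Shear = 5497 * 0.996195 / (44 * 34.4211)
= 3.616 MPa

3.616


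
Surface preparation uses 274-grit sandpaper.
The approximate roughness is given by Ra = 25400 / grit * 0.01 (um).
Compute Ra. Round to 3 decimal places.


Ra = 25400 / 274 * 0.01
= 254 / 274
= 0.927 um

0.927


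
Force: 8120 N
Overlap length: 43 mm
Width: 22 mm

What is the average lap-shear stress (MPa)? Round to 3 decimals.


Average shear stress = F / (overlap * width)
= 8120 / (43 * 22)
= 8.584 MPa

8.584


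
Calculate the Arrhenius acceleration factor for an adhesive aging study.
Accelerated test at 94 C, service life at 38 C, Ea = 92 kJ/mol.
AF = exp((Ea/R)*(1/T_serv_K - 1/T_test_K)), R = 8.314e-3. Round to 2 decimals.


T_test = 367.15 K, T_serv = 311.15 K
Ea/R = 92 / 0.008314 = 11065.67
AF = exp(11065.67 * (1/311.15 - 1/367.15))
= 226.88

226.88


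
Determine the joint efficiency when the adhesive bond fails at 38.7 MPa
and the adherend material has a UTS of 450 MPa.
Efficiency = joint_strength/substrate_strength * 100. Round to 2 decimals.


Joint efficiency = 38.7 / 450 * 100
= 8.60%

8.60


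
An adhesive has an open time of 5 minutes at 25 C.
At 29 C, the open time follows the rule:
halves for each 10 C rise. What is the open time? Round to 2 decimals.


Factor = 2^((29-25)/10) = 1.3195
Open time = 5 / 1.3195 = 3.79 min

3.79


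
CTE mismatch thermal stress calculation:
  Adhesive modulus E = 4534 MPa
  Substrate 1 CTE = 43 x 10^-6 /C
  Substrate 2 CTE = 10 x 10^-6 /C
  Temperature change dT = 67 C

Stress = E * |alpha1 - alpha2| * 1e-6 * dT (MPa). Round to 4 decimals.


delta_alpha = |43 - 10| = 33 x 10^-6/C
Stress = 4534 * 33e-6 * 67
= 10.0247 MPa

10.0247


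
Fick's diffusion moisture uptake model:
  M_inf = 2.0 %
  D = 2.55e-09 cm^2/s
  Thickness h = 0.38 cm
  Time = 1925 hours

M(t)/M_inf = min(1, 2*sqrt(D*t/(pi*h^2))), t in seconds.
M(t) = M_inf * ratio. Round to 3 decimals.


t_sec = 1925 * 3600 = 6930000
ratio = 2*sqrt(2.55e-09*6930000/(pi*0.38^2))
= min(1, 0.394737)
= 0.394737
M(t) = 2.0 * 0.394737 = 0.789 %

0.789


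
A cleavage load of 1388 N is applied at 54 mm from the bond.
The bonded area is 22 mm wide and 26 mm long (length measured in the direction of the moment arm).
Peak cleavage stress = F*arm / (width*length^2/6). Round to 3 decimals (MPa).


Moment = 1388 * 54 = 74952 N*mm
Section modulus = 22 * 676 / 6 = 14872 / 6 mm^3
Stress = 74952 / (14872 / 6) = 449712 / 14872
= 30.239 MPa

30.239


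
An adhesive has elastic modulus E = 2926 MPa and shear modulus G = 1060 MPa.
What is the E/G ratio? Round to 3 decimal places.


E/G = 2926 / 1060 = 2.760

2.760


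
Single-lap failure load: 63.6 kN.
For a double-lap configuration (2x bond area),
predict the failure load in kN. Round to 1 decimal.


Failure load = 63.6 * 2 = 127.2 kN

127.2


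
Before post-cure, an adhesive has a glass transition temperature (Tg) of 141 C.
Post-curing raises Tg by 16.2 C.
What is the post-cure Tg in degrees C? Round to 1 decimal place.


Tg_post = Tg_base + delta_Tg
= 141 + 16.2
= 157.2 C

157.2


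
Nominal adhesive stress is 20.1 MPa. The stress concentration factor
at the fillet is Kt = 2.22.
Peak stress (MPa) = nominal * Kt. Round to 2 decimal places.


Peak = 20.1 * 2.22 = 44.62 MPa

44.62


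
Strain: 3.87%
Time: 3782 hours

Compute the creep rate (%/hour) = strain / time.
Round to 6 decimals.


Creep rate = 3.87 / 3782
= 0.001023 %/h

0.001023


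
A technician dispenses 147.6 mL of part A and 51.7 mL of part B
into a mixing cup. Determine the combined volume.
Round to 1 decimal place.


Combined volume = 147.6 + 51.7
= 199.3 mL

199.3


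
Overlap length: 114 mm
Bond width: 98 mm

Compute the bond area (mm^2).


Bond area = 114 * 98 = 11172 mm^2

11172


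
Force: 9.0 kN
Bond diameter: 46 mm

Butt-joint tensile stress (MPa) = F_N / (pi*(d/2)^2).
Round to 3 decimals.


F_N = 9.0 * 1000 = 9000.0 N
A = pi*(23.0)^2 = 1661.9025 mm^2
stress = 9000.0 / 1661.9025 = 5.415 MPa

5.415


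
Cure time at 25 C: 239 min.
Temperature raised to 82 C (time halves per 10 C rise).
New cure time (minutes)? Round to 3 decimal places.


Acceleration factor = 2^(57/10) = 51.9842
New time = 239 / 51.9842 = 4.598 min

4.598


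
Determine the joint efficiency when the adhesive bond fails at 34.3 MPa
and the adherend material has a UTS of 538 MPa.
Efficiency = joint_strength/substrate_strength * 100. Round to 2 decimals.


Joint efficiency = 34.3 / 538 * 100
= 6.38%

6.38


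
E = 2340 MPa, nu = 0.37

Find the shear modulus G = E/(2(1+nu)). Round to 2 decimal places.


G = 2340 / (2 * 1.37)
= 854.01 MPa

854.01


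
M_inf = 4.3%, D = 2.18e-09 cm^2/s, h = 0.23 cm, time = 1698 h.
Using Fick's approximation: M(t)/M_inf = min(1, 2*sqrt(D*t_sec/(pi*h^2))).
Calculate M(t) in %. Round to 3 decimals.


t = 6112800 s
ratio = min(1, 2*sqrt(2.18e-09*6112800/(pi*0.0529)))
= 0.566338
M(t) = 4.3 * 0.566338 = 2.435%

2.435


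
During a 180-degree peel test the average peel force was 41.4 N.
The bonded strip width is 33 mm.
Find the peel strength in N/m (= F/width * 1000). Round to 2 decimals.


Peel strength = F/width * 1000
= 41.4 / 33 * 1000
= 1254.55 N/m

1254.55


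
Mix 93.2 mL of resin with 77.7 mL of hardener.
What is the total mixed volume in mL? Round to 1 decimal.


Total = 93.2 + 77.7 = 170.9 mL

170.9


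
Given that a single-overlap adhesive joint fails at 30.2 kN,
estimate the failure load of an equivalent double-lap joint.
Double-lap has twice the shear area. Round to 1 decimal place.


Double-lap factor = 2
Expected load = 30.2 * 2 = 60.4 kN

60.4


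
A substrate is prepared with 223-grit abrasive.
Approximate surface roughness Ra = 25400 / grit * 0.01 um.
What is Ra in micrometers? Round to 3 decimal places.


Ra = 25400 / 223 * 0.01 = 1.139 um

1.139


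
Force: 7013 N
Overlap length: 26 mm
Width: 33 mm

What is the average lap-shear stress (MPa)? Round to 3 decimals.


Average shear stress = F / (overlap * width)
= 7013 / (26 * 33)
= 8.174 MPa

8.174


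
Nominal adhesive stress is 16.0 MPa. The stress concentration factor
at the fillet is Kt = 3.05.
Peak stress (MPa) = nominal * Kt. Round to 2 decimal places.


Peak = 16.0 * 3.05 = 48.80 MPa

48.80


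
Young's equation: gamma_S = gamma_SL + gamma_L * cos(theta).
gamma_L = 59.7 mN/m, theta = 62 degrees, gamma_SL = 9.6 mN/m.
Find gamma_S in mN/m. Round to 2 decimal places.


cos(62 deg) = 0.469472
gamma_S = 9.6 + 59.7 * 0.469472
= 37.63 mN/m

37.63


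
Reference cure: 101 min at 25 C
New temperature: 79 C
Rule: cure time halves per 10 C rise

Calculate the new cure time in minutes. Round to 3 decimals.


factor = 2^((79-25)/10) = 42.2243
t_new = 101 / 42.2243 = 2.392 min

2.392


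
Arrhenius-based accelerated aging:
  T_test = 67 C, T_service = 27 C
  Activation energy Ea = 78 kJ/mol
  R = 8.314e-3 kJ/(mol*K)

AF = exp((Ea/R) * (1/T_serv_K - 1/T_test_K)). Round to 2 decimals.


T_test_K = 340.15, T_serv_K = 300.15
AF = exp((78/8.314e-3) * (1/300.15 - 1/340.15))
= 39.47

39.47


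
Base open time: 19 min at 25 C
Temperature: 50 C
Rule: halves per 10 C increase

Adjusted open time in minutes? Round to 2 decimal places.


Acceleration = 2^((50-25)/10) = 5.6569
Open time = 19 / 5.6569 = 3.36 min

3.36


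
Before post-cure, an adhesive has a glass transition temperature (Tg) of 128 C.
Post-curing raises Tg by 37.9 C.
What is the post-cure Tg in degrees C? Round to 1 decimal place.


Tg_post = Tg_base + delta_Tg
= 128 + 37.9
= 165.9 C

165.9


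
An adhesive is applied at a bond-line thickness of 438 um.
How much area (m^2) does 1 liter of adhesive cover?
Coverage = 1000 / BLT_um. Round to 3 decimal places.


Coverage = 1000 / 438 = 2.283 m^2

2.283


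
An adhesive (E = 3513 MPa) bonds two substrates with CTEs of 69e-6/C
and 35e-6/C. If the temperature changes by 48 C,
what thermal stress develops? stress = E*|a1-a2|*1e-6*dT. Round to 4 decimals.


Stress = 3513 * |69 - 35| * 1e-6 * 48
= 5.7332 MPa

5.7332


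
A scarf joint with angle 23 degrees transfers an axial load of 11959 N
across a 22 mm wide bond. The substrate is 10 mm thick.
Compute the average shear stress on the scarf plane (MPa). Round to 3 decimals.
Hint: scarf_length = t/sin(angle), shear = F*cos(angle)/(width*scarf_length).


scarf_length = 10 / sin(23 deg) = 25.5930 mm
cos(23 deg) = 0.920505
shear stress = 11959 * 0.920505 / (22 * 25.5930)
= 19.551 MPa

19.551


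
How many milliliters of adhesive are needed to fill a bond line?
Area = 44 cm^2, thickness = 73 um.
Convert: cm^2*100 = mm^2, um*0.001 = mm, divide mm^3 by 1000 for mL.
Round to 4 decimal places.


= (44 * 100) * (73 * 0.001) / 1000
= 0.3212 mL

0.3212


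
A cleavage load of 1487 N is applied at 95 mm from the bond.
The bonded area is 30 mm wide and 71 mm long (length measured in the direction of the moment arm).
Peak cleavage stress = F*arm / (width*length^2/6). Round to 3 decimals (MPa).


Moment = 1487 * 95 = 141265 N*mm
Section modulus = 30 * 5041 / 6 = 151230 / 6 mm^3
Stress = 141265 / (151230 / 6) = 847590 / 151230
= 5.605 MPa

5.605


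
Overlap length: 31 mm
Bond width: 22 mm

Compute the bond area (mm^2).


Bond area = 31 * 22 = 682 mm^2

682


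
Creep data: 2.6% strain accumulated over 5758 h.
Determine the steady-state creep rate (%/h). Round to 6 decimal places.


Rate = 2.6 / 5758 = 0.000452 %/h

0.000452


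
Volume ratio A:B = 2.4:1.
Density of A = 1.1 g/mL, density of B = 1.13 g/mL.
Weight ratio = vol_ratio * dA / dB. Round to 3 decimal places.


Wt ratio = 2.4 * 1.1 / 1.13
= 2.336

2.336


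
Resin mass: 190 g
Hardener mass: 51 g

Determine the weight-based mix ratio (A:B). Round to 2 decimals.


Ratio = 190 / 51 = 3.73

3.73


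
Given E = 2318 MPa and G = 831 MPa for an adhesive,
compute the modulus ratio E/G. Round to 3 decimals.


E/G ratio = 2318 / 831 = 2.789

2.789


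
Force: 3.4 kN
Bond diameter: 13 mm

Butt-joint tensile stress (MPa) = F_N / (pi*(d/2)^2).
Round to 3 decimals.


F_N = 3.4 * 1000 = 3400.0 N
A = pi*(6.5)^2 = 132.7323 mm^2
stress = 3400.0 / 132.7323 = 25.615 MPa

25.615


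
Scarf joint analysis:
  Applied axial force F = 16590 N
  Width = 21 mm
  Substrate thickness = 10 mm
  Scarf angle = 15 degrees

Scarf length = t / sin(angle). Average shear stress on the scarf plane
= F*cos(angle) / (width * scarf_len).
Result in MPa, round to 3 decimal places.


Scarf length = 10 / sin(15 deg) = 38.6370 mm
cos(15 deg) = 0.965926
Shear = 16590 * 0.965926 / (21 * 38.6370)
= 19.750 MPa

19.750


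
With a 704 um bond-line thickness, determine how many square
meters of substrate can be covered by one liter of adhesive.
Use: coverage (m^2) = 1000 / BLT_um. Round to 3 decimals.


Coverage = 1000 / 704 = 1.420 m^2

1.420


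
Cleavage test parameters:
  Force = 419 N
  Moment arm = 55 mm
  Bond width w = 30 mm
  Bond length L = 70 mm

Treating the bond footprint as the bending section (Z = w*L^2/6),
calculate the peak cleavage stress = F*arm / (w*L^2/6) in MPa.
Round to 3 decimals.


M = 419 * 55 = 23045 N*mm
Z = 30 * 70^2 / 6 = 147000 / 6 mm^3
sigma = M / Z = 6 * 23045 / 147000 = 138270 / 147000
= 0.941 MPa

0.941


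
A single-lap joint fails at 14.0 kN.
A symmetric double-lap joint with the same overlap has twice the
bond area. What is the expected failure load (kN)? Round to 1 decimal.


Double-lap load = 2 * 14.0 = 28.0 kN

28.0


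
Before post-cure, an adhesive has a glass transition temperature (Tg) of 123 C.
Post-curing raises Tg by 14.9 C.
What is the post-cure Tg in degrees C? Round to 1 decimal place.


Tg_post = Tg_base + delta_Tg
= 123 + 14.9
= 137.9 C

137.9


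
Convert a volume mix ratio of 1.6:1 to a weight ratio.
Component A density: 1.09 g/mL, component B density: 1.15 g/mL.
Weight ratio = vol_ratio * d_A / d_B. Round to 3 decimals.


= 1.6 * 1.09 / 1.15 = 1.517

1.517


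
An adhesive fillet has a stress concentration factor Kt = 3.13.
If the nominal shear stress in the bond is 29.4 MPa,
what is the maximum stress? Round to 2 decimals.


Max stress = 29.4 * 3.13 = 92.02 MPa

92.02


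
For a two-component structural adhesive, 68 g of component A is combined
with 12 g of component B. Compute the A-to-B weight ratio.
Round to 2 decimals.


Weight ratio A:B = 68 / 12
= 5.67

5.67


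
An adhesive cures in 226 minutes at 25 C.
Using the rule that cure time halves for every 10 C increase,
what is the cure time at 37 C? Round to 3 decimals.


Factor = 2^((37 - 25) / 10) = 2.2974
Cure time = 226 / 2.2974
= 98.372 minutes

98.372


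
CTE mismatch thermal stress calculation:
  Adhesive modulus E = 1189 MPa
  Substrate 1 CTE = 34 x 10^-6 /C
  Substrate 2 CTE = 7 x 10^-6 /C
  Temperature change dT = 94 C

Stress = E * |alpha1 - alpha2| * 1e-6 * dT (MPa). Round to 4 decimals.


delta_alpha = |34 - 7| = 27 x 10^-6/C
Stress = 1189 * 27e-6 * 94
= 3.0177 MPa

3.0177


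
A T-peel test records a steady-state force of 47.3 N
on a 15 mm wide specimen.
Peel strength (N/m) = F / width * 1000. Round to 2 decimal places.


Peel strength = 47.3 / 15 * 1000
= 3153.33 N/m

3153.33


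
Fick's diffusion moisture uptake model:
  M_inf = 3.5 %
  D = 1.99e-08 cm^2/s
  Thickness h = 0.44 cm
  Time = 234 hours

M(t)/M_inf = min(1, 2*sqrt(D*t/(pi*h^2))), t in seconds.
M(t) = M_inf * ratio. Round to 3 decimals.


t_sec = 234 * 3600 = 842400
ratio = 2*sqrt(1.99e-08*842400/(pi*0.44^2))
= min(1, 0.332038)
= 0.332038
M(t) = 3.5 * 0.332038 = 1.162 %

1.162


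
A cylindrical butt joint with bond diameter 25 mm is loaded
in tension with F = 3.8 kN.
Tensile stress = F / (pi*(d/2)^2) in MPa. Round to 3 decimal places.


Area = pi * (25/2)^2 = 490.8739 mm^2
Stress = 3.8*1000 / 490.8739
= 7.741 MPa

7.741


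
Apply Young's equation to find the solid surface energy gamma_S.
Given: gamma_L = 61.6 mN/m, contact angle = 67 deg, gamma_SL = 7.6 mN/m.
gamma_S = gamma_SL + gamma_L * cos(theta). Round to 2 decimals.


theta_rad = 67 * pi/180 = 1.169371
gamma_S = 7.6 + 61.6 * cos(1.169371)
= 31.67 mN/m

31.67


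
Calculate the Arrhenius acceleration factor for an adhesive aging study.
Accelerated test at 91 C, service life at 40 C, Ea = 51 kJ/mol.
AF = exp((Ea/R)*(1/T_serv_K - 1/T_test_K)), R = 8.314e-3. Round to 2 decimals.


T_test = 364.15 K, T_serv = 313.15 K
Ea/R = 51 / 0.008314 = 6134.23
AF = exp(6134.23 * (1/313.15 - 1/364.15))
= 15.54

15.54


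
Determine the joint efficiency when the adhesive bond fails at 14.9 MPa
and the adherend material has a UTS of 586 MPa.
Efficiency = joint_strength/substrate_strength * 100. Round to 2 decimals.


Joint efficiency = 14.9 / 586 * 100
= 2.54%

2.54


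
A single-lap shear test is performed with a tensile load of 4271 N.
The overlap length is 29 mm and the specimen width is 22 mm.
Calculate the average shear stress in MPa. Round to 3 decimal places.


Shear stress = F / (overlap * width)
= 4271 / (29 * 22)
= 4271 / 638
= 6.694 MPa

6.694


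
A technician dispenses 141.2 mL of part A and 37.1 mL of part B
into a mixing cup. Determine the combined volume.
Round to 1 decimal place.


Combined volume = 141.2 + 37.1
= 178.3 mL

178.3


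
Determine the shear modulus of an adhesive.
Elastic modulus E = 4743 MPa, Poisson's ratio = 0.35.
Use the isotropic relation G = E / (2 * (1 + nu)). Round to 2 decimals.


G = 4743 / (2*(1+0.35)) = 4743 / 2.70
= 1756.67 MPa

1756.67


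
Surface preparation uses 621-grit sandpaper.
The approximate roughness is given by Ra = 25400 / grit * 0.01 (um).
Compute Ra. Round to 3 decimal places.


Ra = 25400 / 621 * 0.01
= 254 / 621
= 0.409 um

0.409


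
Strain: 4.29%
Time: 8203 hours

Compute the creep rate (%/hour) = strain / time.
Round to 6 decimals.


Creep rate = 4.29 / 8203
= 0.000523 %/h

0.000523


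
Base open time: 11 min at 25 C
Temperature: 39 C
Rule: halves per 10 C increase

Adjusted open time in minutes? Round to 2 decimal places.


Acceleration = 2^((39-25)/10) = 2.6390
Open time = 11 / 2.6390 = 4.17 min

4.17


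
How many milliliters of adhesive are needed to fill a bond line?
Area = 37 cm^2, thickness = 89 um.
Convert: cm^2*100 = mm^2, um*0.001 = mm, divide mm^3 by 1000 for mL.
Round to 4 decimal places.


= (37 * 100) * (89 * 0.001) / 1000
= 0.3293 mL

0.3293


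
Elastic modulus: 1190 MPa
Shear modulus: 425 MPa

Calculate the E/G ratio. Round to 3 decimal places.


E / G = 1190 / 425 = 2.800

2.800


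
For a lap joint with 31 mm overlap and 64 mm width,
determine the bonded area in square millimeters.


Area = 31 * 64 = 1984 mm^2

1984


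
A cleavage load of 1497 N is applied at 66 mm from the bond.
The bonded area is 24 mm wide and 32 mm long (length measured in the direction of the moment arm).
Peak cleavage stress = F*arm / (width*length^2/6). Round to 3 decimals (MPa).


Moment = 1497 * 66 = 98802 N*mm
Section modulus = 24 * 1024 / 6 = 24576 / 6 mm^3
Stress = 98802 / (24576 / 6) = 592812 / 24576
= 24.122 MPa

24.122


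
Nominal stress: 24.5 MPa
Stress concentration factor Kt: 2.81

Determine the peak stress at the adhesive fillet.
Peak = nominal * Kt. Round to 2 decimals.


Peak stress = 24.5 * 2.81
= 68.85 MPa

68.85


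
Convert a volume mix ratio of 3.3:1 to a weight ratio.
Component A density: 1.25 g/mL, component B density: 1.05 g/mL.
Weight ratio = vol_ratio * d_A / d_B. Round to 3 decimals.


= 3.3 * 1.25 / 1.05 = 3.929

3.929


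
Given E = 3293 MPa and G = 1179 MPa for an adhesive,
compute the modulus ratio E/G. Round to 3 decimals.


E/G ratio = 3293 / 1179 = 2.793

2.793


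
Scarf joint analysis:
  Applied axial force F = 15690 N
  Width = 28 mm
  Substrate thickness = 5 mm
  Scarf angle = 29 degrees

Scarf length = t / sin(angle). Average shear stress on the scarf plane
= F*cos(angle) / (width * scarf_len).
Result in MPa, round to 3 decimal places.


Scarf length = 5 / sin(29 deg) = 10.3133 mm
cos(29 deg) = 0.874620
Shear = 15690 * 0.874620 / (28 * 10.3133)
= 47.521 MPa

47.521


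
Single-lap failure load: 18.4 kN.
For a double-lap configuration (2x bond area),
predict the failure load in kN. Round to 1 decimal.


Failure load = 18.4 * 2 = 36.8 kN

36.8


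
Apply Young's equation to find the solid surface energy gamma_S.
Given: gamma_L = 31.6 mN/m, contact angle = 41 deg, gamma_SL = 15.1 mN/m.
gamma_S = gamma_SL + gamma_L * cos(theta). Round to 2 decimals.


theta_rad = 41 * pi/180 = 0.715585
gamma_S = 15.1 + 31.6 * cos(0.715585)
= 38.95 mN/m

38.95


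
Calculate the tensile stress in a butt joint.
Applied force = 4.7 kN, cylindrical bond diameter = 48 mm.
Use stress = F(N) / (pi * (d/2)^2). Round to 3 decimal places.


A = pi * 24.0^2 = 1809.5574 mm^2
sigma = 4700.0 / 1809.5574 = 2.597 MPa

2.597


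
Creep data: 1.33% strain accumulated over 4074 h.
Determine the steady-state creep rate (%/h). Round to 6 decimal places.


Rate = 1.33 / 4074 = 0.000326 %/h

0.000326


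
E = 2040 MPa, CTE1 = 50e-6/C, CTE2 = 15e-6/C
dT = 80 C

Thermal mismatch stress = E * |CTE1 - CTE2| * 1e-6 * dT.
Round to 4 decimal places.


= 2040 * 35e-6 * 80
= 5.7120 MPa

5.7120


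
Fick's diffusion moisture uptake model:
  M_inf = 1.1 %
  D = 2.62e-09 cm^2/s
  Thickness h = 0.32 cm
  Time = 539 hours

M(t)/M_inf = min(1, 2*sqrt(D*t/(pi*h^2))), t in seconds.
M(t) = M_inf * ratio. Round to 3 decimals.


t_sec = 539 * 3600 = 1940400
ratio = 2*sqrt(2.62e-09*1940400/(pi*0.32^2))
= min(1, 0.251421)
= 0.251421
M(t) = 1.1 * 0.251421 = 0.277 %

0.277


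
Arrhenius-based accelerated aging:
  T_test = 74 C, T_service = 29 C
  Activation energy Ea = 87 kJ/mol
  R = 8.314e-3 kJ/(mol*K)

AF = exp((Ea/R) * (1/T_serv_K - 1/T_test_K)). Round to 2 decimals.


T_test_K = 347.15, T_serv_K = 302.15
AF = exp((87/8.314e-3) * (1/302.15 - 1/347.15))
= 89.06

89.06


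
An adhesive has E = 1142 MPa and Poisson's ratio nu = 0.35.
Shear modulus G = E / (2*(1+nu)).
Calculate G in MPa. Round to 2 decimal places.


G = 1142 / (2*(1+0.35))
= 1142 / 2.70
= 422.96 MPa

422.96


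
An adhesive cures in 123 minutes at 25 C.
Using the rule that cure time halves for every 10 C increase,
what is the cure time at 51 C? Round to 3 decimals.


Factor = 2^((51 - 25) / 10) = 6.0629
Cure time = 123 / 6.0629
= 20.287 minutes

20.287


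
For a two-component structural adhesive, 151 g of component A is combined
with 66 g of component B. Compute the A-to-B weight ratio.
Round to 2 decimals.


Weight ratio A:B = 151 / 66
= 2.29

2.29


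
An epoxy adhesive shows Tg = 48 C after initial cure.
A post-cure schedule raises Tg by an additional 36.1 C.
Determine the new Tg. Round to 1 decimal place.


New Tg = 48 + 36.1
= 84.1 C

84.1


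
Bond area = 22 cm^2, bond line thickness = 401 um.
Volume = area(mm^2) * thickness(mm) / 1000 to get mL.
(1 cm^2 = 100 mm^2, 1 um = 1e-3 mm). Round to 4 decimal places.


area_mm2 = 22 * 100 = 2200
blt_mm = 401 * 1e-3 = 0.401
vol_mm3 = 2200 * 0.401 = 882.2
vol_mL = 882.2 / 1000 = 0.8822 mL

0.8822


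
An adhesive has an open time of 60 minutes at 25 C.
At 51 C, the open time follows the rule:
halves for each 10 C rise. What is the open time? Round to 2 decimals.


Factor = 2^((51-25)/10) = 6.0629
Open time = 60 / 6.0629 = 9.90 min

9.90


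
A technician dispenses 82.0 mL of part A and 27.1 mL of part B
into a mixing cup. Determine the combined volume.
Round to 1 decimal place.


Combined volume = 82.0 + 27.1
= 109.1 mL

109.1


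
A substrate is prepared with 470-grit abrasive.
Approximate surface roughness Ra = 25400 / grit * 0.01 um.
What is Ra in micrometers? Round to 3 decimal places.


Ra = 25400 / 470 * 0.01 = 0.540 um

0.540


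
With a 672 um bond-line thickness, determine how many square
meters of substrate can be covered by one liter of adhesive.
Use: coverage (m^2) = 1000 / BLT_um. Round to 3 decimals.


Coverage = 1000 / 672 = 1.488 m^2

1.488


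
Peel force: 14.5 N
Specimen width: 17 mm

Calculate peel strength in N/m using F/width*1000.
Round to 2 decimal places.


Peel strength = 14.5 / 17 * 1000 = 852.94 N/m

852.94


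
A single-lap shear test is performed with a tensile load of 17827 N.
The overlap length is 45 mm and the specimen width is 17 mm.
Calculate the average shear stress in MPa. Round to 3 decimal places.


Shear stress = F / (overlap * width)
= 17827 / (45 * 17)
= 17827 / 765
= 23.303 MPa

23.303


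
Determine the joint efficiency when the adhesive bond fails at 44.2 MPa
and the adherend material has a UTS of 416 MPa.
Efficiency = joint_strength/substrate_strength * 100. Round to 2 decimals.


Joint efficiency = 44.2 / 416 * 100
= 10.63%

10.63


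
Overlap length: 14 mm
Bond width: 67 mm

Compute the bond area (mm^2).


Bond area = 14 * 67 = 938 mm^2

938


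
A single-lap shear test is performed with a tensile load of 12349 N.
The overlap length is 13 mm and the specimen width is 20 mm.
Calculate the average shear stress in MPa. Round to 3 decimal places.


Shear stress = F / (overlap * width)
= 12349 / (13 * 20)
= 12349 / 260
= 47.496 MPa

47.496
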